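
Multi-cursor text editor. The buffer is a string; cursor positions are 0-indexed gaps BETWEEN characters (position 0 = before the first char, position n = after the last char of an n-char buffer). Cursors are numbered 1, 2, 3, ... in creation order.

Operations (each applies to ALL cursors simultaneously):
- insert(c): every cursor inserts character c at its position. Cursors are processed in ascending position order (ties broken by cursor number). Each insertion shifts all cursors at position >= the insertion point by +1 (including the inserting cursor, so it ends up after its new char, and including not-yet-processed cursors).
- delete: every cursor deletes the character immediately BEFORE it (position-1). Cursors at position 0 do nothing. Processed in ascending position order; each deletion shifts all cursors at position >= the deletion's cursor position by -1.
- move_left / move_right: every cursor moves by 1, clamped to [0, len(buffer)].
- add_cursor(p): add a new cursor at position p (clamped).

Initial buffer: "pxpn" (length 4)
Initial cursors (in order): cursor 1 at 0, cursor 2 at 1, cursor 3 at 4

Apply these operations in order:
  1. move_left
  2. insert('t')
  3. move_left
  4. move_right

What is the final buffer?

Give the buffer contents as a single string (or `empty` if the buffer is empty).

Answer: ttpxptn

Derivation:
After op 1 (move_left): buffer="pxpn" (len 4), cursors c1@0 c2@0 c3@3, authorship ....
After op 2 (insert('t')): buffer="ttpxptn" (len 7), cursors c1@2 c2@2 c3@6, authorship 12...3.
After op 3 (move_left): buffer="ttpxptn" (len 7), cursors c1@1 c2@1 c3@5, authorship 12...3.
After op 4 (move_right): buffer="ttpxptn" (len 7), cursors c1@2 c2@2 c3@6, authorship 12...3.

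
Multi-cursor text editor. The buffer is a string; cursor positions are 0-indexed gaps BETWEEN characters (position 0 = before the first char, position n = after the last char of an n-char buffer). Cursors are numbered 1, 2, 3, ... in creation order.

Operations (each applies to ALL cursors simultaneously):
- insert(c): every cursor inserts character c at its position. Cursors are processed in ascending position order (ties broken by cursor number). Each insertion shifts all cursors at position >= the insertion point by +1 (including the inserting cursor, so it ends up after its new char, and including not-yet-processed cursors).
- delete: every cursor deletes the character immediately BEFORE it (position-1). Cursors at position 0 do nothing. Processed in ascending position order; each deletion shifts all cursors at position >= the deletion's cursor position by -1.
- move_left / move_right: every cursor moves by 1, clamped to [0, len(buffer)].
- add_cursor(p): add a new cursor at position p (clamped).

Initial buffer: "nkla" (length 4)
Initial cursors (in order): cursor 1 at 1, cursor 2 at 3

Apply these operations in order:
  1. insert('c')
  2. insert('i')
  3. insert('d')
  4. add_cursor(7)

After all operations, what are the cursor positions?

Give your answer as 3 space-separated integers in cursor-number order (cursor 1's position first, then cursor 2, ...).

Answer: 4 9 7

Derivation:
After op 1 (insert('c')): buffer="ncklca" (len 6), cursors c1@2 c2@5, authorship .1..2.
After op 2 (insert('i')): buffer="nciklcia" (len 8), cursors c1@3 c2@7, authorship .11..22.
After op 3 (insert('d')): buffer="ncidklcida" (len 10), cursors c1@4 c2@9, authorship .111..222.
After op 4 (add_cursor(7)): buffer="ncidklcida" (len 10), cursors c1@4 c3@7 c2@9, authorship .111..222.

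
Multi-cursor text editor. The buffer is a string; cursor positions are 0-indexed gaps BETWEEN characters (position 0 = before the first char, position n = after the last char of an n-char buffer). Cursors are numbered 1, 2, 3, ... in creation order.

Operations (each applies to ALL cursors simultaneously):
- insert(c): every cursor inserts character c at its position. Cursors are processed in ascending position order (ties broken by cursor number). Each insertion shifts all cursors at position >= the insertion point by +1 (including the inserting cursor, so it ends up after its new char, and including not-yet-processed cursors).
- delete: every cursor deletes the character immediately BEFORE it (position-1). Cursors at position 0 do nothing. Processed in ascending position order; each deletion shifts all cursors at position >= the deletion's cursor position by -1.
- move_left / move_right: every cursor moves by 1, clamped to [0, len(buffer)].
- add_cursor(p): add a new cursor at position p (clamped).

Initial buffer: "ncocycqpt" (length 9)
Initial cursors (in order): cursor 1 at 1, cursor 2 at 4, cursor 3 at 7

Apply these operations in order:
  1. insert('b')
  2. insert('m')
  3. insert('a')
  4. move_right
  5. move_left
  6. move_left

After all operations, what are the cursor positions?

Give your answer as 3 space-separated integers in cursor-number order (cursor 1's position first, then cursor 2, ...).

After op 1 (insert('b')): buffer="nbcocbycqbpt" (len 12), cursors c1@2 c2@6 c3@10, authorship .1...2...3..
After op 2 (insert('m')): buffer="nbmcocbmycqbmpt" (len 15), cursors c1@3 c2@8 c3@13, authorship .11...22...33..
After op 3 (insert('a')): buffer="nbmacocbmaycqbmapt" (len 18), cursors c1@4 c2@10 c3@16, authorship .111...222...333..
After op 4 (move_right): buffer="nbmacocbmaycqbmapt" (len 18), cursors c1@5 c2@11 c3@17, authorship .111...222...333..
After op 5 (move_left): buffer="nbmacocbmaycqbmapt" (len 18), cursors c1@4 c2@10 c3@16, authorship .111...222...333..
After op 6 (move_left): buffer="nbmacocbmaycqbmapt" (len 18), cursors c1@3 c2@9 c3@15, authorship .111...222...333..

Answer: 3 9 15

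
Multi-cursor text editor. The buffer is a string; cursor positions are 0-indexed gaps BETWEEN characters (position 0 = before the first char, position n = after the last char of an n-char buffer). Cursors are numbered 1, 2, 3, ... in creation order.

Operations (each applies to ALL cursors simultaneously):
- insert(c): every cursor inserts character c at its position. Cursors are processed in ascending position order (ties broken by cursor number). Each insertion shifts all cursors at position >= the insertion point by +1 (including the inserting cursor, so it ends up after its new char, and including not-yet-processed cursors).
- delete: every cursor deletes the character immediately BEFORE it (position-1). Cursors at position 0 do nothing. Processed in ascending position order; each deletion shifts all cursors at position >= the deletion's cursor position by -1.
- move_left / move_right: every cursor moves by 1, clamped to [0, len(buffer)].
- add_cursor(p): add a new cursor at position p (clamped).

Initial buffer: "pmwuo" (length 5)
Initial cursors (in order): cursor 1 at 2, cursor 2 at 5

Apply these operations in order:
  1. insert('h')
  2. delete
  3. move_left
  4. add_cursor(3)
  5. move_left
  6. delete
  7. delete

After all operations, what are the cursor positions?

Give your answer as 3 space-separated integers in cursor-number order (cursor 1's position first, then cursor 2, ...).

Answer: 0 0 0

Derivation:
After op 1 (insert('h')): buffer="pmhwuoh" (len 7), cursors c1@3 c2@7, authorship ..1...2
After op 2 (delete): buffer="pmwuo" (len 5), cursors c1@2 c2@5, authorship .....
After op 3 (move_left): buffer="pmwuo" (len 5), cursors c1@1 c2@4, authorship .....
After op 4 (add_cursor(3)): buffer="pmwuo" (len 5), cursors c1@1 c3@3 c2@4, authorship .....
After op 5 (move_left): buffer="pmwuo" (len 5), cursors c1@0 c3@2 c2@3, authorship .....
After op 6 (delete): buffer="puo" (len 3), cursors c1@0 c2@1 c3@1, authorship ...
After op 7 (delete): buffer="uo" (len 2), cursors c1@0 c2@0 c3@0, authorship ..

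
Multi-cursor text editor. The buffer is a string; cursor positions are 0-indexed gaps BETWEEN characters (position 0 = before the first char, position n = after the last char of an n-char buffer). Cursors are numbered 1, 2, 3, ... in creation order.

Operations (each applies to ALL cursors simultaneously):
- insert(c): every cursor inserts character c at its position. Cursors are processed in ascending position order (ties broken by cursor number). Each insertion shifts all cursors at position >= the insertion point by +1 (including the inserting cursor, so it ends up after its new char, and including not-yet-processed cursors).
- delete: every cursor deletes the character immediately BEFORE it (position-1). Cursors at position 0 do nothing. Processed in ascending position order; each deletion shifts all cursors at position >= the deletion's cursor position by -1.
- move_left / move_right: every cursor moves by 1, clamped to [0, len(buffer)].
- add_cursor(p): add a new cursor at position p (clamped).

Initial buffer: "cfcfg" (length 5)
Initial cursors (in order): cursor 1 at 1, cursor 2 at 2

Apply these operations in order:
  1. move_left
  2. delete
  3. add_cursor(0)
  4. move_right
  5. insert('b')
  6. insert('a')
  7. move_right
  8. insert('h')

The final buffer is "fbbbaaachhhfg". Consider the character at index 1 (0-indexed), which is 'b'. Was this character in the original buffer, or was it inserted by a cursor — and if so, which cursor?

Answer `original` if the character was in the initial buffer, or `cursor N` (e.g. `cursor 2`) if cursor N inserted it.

After op 1 (move_left): buffer="cfcfg" (len 5), cursors c1@0 c2@1, authorship .....
After op 2 (delete): buffer="fcfg" (len 4), cursors c1@0 c2@0, authorship ....
After op 3 (add_cursor(0)): buffer="fcfg" (len 4), cursors c1@0 c2@0 c3@0, authorship ....
After op 4 (move_right): buffer="fcfg" (len 4), cursors c1@1 c2@1 c3@1, authorship ....
After op 5 (insert('b')): buffer="fbbbcfg" (len 7), cursors c1@4 c2@4 c3@4, authorship .123...
After op 6 (insert('a')): buffer="fbbbaaacfg" (len 10), cursors c1@7 c2@7 c3@7, authorship .123123...
After op 7 (move_right): buffer="fbbbaaacfg" (len 10), cursors c1@8 c2@8 c3@8, authorship .123123...
After op 8 (insert('h')): buffer="fbbbaaachhhfg" (len 13), cursors c1@11 c2@11 c3@11, authorship .123123.123..
Authorship (.=original, N=cursor N): . 1 2 3 1 2 3 . 1 2 3 . .
Index 1: author = 1

Answer: cursor 1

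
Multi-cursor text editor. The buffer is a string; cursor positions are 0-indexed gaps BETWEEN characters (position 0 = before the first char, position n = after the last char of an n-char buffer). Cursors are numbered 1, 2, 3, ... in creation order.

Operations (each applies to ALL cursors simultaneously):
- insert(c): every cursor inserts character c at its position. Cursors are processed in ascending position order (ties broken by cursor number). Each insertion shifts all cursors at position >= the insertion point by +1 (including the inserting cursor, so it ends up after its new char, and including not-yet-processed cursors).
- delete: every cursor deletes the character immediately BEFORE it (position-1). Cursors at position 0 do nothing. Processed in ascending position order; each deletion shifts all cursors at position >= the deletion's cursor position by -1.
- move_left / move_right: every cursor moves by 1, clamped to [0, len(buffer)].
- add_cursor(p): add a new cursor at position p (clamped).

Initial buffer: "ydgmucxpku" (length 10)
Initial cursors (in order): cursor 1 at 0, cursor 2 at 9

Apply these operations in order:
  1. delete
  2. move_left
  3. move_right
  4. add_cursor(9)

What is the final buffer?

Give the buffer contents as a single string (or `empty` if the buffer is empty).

After op 1 (delete): buffer="ydgmucxpu" (len 9), cursors c1@0 c2@8, authorship .........
After op 2 (move_left): buffer="ydgmucxpu" (len 9), cursors c1@0 c2@7, authorship .........
After op 3 (move_right): buffer="ydgmucxpu" (len 9), cursors c1@1 c2@8, authorship .........
After op 4 (add_cursor(9)): buffer="ydgmucxpu" (len 9), cursors c1@1 c2@8 c3@9, authorship .........

Answer: ydgmucxpu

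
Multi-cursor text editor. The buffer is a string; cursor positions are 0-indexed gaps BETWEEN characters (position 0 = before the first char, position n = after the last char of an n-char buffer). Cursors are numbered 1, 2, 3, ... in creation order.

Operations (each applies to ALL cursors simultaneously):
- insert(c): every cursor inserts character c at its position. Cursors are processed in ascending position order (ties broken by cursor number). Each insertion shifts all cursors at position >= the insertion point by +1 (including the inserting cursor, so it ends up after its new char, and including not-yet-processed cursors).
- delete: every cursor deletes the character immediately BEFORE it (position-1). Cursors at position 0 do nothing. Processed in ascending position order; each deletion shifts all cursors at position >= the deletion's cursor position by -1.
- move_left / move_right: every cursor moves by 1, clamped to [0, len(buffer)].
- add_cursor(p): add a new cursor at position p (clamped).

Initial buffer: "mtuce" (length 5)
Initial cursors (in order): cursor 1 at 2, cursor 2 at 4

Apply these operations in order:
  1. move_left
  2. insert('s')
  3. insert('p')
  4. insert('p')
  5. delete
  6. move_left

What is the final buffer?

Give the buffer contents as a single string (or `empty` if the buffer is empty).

Answer: msptuspce

Derivation:
After op 1 (move_left): buffer="mtuce" (len 5), cursors c1@1 c2@3, authorship .....
After op 2 (insert('s')): buffer="mstusce" (len 7), cursors c1@2 c2@5, authorship .1..2..
After op 3 (insert('p')): buffer="msptuspce" (len 9), cursors c1@3 c2@7, authorship .11..22..
After op 4 (insert('p')): buffer="mspptusppce" (len 11), cursors c1@4 c2@9, authorship .111..222..
After op 5 (delete): buffer="msptuspce" (len 9), cursors c1@3 c2@7, authorship .11..22..
After op 6 (move_left): buffer="msptuspce" (len 9), cursors c1@2 c2@6, authorship .11..22..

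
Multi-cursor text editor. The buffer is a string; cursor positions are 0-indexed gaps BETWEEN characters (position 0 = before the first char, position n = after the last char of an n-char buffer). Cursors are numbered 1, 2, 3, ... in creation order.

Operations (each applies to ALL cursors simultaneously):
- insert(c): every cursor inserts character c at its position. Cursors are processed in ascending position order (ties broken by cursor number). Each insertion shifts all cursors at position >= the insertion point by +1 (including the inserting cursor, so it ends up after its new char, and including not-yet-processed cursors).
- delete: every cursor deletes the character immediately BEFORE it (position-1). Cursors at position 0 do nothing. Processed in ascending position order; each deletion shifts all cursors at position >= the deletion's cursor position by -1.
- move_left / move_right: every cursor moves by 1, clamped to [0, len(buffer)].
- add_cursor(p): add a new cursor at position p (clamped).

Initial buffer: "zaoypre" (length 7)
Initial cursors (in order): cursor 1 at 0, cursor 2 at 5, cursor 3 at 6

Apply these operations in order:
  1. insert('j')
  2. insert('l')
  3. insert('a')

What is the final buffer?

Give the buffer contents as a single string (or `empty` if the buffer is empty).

Answer: jlazaoypjlarjlae

Derivation:
After op 1 (insert('j')): buffer="jzaoypjrje" (len 10), cursors c1@1 c2@7 c3@9, authorship 1.....2.3.
After op 2 (insert('l')): buffer="jlzaoypjlrjle" (len 13), cursors c1@2 c2@9 c3@12, authorship 11.....22.33.
After op 3 (insert('a')): buffer="jlazaoypjlarjlae" (len 16), cursors c1@3 c2@11 c3@15, authorship 111.....222.333.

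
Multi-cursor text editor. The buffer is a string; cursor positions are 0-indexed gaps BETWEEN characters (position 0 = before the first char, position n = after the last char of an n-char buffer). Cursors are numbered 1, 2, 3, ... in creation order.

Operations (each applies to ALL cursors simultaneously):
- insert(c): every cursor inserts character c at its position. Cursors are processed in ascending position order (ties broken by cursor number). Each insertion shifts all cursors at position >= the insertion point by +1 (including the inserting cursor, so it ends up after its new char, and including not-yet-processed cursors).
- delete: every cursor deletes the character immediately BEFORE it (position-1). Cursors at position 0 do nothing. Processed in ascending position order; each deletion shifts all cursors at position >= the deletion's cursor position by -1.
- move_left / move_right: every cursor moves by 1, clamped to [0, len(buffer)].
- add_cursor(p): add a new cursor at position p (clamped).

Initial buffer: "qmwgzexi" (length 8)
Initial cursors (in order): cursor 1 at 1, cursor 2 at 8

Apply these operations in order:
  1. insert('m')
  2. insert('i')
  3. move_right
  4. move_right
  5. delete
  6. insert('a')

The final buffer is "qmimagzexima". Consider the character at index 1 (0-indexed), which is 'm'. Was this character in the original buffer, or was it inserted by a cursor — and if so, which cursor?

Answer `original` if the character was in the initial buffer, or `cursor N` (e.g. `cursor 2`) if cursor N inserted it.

Answer: cursor 1

Derivation:
After op 1 (insert('m')): buffer="qmmwgzexim" (len 10), cursors c1@2 c2@10, authorship .1.......2
After op 2 (insert('i')): buffer="qmimwgzeximi" (len 12), cursors c1@3 c2@12, authorship .11.......22
After op 3 (move_right): buffer="qmimwgzeximi" (len 12), cursors c1@4 c2@12, authorship .11.......22
After op 4 (move_right): buffer="qmimwgzeximi" (len 12), cursors c1@5 c2@12, authorship .11.......22
After op 5 (delete): buffer="qmimgzexim" (len 10), cursors c1@4 c2@10, authorship .11......2
After op 6 (insert('a')): buffer="qmimagzexima" (len 12), cursors c1@5 c2@12, authorship .11.1.....22
Authorship (.=original, N=cursor N): . 1 1 . 1 . . . . . 2 2
Index 1: author = 1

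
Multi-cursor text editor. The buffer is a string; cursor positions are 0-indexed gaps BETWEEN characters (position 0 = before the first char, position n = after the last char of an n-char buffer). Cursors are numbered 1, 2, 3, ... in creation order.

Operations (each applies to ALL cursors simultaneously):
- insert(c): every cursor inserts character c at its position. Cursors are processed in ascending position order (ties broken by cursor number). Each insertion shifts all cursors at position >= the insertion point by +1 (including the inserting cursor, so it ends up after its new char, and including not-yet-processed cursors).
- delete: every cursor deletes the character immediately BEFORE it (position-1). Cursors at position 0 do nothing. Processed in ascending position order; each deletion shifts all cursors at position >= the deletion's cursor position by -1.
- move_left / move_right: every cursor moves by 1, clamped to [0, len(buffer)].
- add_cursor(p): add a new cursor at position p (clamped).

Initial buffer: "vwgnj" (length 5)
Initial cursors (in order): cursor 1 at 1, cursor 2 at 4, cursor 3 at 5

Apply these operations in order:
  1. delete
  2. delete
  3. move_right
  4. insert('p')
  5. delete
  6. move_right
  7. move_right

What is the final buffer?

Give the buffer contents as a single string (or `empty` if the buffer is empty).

Answer: empty

Derivation:
After op 1 (delete): buffer="wg" (len 2), cursors c1@0 c2@2 c3@2, authorship ..
After op 2 (delete): buffer="" (len 0), cursors c1@0 c2@0 c3@0, authorship 
After op 3 (move_right): buffer="" (len 0), cursors c1@0 c2@0 c3@0, authorship 
After op 4 (insert('p')): buffer="ppp" (len 3), cursors c1@3 c2@3 c3@3, authorship 123
After op 5 (delete): buffer="" (len 0), cursors c1@0 c2@0 c3@0, authorship 
After op 6 (move_right): buffer="" (len 0), cursors c1@0 c2@0 c3@0, authorship 
After op 7 (move_right): buffer="" (len 0), cursors c1@0 c2@0 c3@0, authorship 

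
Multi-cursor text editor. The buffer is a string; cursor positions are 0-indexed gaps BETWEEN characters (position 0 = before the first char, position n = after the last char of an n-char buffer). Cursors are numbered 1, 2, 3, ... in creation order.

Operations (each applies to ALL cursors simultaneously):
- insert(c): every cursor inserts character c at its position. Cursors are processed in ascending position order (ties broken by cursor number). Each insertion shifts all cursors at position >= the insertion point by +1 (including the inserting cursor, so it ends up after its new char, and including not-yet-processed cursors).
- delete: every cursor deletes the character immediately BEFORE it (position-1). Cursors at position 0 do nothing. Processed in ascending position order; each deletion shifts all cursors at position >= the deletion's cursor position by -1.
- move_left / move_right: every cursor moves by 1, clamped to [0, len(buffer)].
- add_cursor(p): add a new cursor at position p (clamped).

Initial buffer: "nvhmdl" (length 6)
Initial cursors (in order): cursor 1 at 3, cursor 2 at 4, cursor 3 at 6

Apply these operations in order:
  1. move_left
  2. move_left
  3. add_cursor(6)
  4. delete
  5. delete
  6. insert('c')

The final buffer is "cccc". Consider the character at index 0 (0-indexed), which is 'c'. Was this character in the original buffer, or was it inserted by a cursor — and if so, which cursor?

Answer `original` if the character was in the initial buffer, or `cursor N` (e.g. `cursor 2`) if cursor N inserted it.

After op 1 (move_left): buffer="nvhmdl" (len 6), cursors c1@2 c2@3 c3@5, authorship ......
After op 2 (move_left): buffer="nvhmdl" (len 6), cursors c1@1 c2@2 c3@4, authorship ......
After op 3 (add_cursor(6)): buffer="nvhmdl" (len 6), cursors c1@1 c2@2 c3@4 c4@6, authorship ......
After op 4 (delete): buffer="hd" (len 2), cursors c1@0 c2@0 c3@1 c4@2, authorship ..
After op 5 (delete): buffer="" (len 0), cursors c1@0 c2@0 c3@0 c4@0, authorship 
After op 6 (insert('c')): buffer="cccc" (len 4), cursors c1@4 c2@4 c3@4 c4@4, authorship 1234
Authorship (.=original, N=cursor N): 1 2 3 4
Index 0: author = 1

Answer: cursor 1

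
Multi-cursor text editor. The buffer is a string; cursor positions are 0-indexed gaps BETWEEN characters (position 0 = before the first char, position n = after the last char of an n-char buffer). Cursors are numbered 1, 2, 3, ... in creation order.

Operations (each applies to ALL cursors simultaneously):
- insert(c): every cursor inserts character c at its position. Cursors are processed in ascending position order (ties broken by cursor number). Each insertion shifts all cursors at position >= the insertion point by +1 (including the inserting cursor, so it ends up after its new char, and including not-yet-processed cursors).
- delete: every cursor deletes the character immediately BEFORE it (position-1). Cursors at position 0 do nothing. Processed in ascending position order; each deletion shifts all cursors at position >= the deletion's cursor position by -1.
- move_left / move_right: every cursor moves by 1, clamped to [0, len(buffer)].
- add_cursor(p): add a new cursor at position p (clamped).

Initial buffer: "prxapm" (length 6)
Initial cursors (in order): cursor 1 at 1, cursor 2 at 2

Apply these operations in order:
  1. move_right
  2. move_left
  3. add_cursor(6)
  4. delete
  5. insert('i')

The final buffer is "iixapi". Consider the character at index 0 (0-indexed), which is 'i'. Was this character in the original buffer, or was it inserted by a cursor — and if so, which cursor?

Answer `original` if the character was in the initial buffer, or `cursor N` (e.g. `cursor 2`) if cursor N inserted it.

After op 1 (move_right): buffer="prxapm" (len 6), cursors c1@2 c2@3, authorship ......
After op 2 (move_left): buffer="prxapm" (len 6), cursors c1@1 c2@2, authorship ......
After op 3 (add_cursor(6)): buffer="prxapm" (len 6), cursors c1@1 c2@2 c3@6, authorship ......
After op 4 (delete): buffer="xap" (len 3), cursors c1@0 c2@0 c3@3, authorship ...
After op 5 (insert('i')): buffer="iixapi" (len 6), cursors c1@2 c2@2 c3@6, authorship 12...3
Authorship (.=original, N=cursor N): 1 2 . . . 3
Index 0: author = 1

Answer: cursor 1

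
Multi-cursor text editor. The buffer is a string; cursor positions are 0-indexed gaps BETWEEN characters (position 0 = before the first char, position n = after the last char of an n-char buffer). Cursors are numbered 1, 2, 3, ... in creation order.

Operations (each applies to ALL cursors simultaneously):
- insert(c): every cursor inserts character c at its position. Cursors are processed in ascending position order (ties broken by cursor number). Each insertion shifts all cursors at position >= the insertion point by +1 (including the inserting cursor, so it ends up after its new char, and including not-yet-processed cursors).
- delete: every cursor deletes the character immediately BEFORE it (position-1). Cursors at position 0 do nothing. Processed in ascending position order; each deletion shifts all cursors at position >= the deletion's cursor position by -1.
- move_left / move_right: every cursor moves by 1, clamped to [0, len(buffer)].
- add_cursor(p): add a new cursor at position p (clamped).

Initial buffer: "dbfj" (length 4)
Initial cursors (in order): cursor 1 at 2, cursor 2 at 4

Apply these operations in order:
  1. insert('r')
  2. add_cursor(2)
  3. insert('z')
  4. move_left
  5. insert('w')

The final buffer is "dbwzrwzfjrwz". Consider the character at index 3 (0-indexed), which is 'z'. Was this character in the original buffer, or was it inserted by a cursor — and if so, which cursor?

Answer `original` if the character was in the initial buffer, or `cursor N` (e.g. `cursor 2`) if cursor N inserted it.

After op 1 (insert('r')): buffer="dbrfjr" (len 6), cursors c1@3 c2@6, authorship ..1..2
After op 2 (add_cursor(2)): buffer="dbrfjr" (len 6), cursors c3@2 c1@3 c2@6, authorship ..1..2
After op 3 (insert('z')): buffer="dbzrzfjrz" (len 9), cursors c3@3 c1@5 c2@9, authorship ..311..22
After op 4 (move_left): buffer="dbzrzfjrz" (len 9), cursors c3@2 c1@4 c2@8, authorship ..311..22
After op 5 (insert('w')): buffer="dbwzrwzfjrwz" (len 12), cursors c3@3 c1@6 c2@11, authorship ..33111..222
Authorship (.=original, N=cursor N): . . 3 3 1 1 1 . . 2 2 2
Index 3: author = 3

Answer: cursor 3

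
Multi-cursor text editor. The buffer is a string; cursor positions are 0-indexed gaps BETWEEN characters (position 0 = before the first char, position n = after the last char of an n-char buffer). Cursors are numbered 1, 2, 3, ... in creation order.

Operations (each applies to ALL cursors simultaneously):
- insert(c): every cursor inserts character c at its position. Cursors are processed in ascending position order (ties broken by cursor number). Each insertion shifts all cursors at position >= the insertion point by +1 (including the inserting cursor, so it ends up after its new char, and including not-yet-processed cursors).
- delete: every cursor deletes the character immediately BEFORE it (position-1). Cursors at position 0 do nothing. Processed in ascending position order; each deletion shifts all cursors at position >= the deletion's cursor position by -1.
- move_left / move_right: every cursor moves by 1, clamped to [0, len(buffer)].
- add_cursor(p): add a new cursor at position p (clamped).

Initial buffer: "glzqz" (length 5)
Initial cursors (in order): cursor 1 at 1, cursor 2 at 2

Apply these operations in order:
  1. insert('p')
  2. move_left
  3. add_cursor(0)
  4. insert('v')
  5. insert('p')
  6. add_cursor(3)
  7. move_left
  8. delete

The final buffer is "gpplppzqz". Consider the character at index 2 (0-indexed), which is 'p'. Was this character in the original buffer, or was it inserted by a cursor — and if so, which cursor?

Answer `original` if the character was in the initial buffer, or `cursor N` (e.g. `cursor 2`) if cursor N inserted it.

Answer: cursor 1

Derivation:
After op 1 (insert('p')): buffer="gplpzqz" (len 7), cursors c1@2 c2@4, authorship .1.2...
After op 2 (move_left): buffer="gplpzqz" (len 7), cursors c1@1 c2@3, authorship .1.2...
After op 3 (add_cursor(0)): buffer="gplpzqz" (len 7), cursors c3@0 c1@1 c2@3, authorship .1.2...
After op 4 (insert('v')): buffer="vgvplvpzqz" (len 10), cursors c3@1 c1@3 c2@6, authorship 3.11.22...
After op 5 (insert('p')): buffer="vpgvpplvppzqz" (len 13), cursors c3@2 c1@5 c2@9, authorship 33.111.222...
After op 6 (add_cursor(3)): buffer="vpgvpplvppzqz" (len 13), cursors c3@2 c4@3 c1@5 c2@9, authorship 33.111.222...
After op 7 (move_left): buffer="vpgvpplvppzqz" (len 13), cursors c3@1 c4@2 c1@4 c2@8, authorship 33.111.222...
After op 8 (delete): buffer="gpplppzqz" (len 9), cursors c3@0 c4@0 c1@1 c2@4, authorship .11.22...
Authorship (.=original, N=cursor N): . 1 1 . 2 2 . . .
Index 2: author = 1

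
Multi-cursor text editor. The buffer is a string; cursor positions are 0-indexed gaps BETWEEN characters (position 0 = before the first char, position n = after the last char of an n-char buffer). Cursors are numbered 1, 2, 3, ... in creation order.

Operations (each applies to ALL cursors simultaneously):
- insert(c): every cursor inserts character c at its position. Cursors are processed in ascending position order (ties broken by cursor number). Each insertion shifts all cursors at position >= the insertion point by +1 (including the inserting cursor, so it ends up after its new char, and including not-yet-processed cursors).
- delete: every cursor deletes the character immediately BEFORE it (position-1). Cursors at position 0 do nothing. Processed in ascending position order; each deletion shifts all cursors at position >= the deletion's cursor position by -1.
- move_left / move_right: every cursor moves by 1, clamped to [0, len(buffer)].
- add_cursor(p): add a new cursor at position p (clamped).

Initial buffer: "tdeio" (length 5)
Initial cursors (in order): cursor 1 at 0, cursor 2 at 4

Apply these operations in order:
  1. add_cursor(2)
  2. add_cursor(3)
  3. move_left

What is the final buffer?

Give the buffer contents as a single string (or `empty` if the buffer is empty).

After op 1 (add_cursor(2)): buffer="tdeio" (len 5), cursors c1@0 c3@2 c2@4, authorship .....
After op 2 (add_cursor(3)): buffer="tdeio" (len 5), cursors c1@0 c3@2 c4@3 c2@4, authorship .....
After op 3 (move_left): buffer="tdeio" (len 5), cursors c1@0 c3@1 c4@2 c2@3, authorship .....

Answer: tdeio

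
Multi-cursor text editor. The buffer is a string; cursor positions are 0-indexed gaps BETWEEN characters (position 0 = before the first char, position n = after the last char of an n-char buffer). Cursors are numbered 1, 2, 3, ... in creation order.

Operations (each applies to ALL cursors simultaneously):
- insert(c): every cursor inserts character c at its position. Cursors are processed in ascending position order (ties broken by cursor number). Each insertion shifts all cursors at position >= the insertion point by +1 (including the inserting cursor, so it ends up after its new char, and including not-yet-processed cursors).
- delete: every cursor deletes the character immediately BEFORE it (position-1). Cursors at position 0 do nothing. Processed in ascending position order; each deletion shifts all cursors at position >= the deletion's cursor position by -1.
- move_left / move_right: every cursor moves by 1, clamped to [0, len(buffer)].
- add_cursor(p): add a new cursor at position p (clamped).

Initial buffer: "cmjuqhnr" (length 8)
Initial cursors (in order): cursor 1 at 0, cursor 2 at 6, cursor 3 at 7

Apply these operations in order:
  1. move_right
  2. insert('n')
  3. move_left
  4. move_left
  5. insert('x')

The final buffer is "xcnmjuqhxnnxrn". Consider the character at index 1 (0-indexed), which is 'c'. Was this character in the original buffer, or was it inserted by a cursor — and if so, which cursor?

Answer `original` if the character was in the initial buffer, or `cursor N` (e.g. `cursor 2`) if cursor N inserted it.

After op 1 (move_right): buffer="cmjuqhnr" (len 8), cursors c1@1 c2@7 c3@8, authorship ........
After op 2 (insert('n')): buffer="cnmjuqhnnrn" (len 11), cursors c1@2 c2@9 c3@11, authorship .1......2.3
After op 3 (move_left): buffer="cnmjuqhnnrn" (len 11), cursors c1@1 c2@8 c3@10, authorship .1......2.3
After op 4 (move_left): buffer="cnmjuqhnnrn" (len 11), cursors c1@0 c2@7 c3@9, authorship .1......2.3
After op 5 (insert('x')): buffer="xcnmjuqhxnnxrn" (len 14), cursors c1@1 c2@9 c3@12, authorship 1.1.....2.23.3
Authorship (.=original, N=cursor N): 1 . 1 . . . . . 2 . 2 3 . 3
Index 1: author = original

Answer: original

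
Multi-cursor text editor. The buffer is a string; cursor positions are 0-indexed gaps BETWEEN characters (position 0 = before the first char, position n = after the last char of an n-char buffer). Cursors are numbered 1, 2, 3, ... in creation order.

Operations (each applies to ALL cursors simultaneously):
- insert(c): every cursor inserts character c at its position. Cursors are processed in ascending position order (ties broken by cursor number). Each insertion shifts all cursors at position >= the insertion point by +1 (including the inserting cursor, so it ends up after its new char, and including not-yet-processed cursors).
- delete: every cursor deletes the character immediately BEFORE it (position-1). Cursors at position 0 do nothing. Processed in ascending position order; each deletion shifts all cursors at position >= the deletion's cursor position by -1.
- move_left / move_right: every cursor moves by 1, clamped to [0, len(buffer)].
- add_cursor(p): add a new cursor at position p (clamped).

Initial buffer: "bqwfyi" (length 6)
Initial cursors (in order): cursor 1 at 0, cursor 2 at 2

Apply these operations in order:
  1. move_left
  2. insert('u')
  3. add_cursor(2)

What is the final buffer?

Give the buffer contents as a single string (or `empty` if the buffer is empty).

Answer: ubuqwfyi

Derivation:
After op 1 (move_left): buffer="bqwfyi" (len 6), cursors c1@0 c2@1, authorship ......
After op 2 (insert('u')): buffer="ubuqwfyi" (len 8), cursors c1@1 c2@3, authorship 1.2.....
After op 3 (add_cursor(2)): buffer="ubuqwfyi" (len 8), cursors c1@1 c3@2 c2@3, authorship 1.2.....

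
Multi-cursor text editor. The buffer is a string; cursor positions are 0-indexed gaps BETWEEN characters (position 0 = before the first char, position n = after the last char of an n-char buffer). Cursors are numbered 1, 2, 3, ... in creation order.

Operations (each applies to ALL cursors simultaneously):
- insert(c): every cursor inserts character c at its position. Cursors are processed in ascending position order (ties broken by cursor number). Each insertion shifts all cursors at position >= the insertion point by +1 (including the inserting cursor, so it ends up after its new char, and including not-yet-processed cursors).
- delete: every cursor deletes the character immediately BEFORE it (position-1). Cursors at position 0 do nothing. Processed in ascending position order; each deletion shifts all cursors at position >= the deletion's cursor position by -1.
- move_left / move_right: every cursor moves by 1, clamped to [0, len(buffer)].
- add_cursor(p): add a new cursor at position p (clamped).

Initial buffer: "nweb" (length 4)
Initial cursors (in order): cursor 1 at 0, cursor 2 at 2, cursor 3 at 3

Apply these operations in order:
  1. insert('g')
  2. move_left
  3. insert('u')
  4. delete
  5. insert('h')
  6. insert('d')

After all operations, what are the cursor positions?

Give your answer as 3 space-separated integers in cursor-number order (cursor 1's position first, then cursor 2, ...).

Answer: 2 7 11

Derivation:
After op 1 (insert('g')): buffer="gnwgegb" (len 7), cursors c1@1 c2@4 c3@6, authorship 1..2.3.
After op 2 (move_left): buffer="gnwgegb" (len 7), cursors c1@0 c2@3 c3@5, authorship 1..2.3.
After op 3 (insert('u')): buffer="ugnwugeugb" (len 10), cursors c1@1 c2@5 c3@8, authorship 11..22.33.
After op 4 (delete): buffer="gnwgegb" (len 7), cursors c1@0 c2@3 c3@5, authorship 1..2.3.
After op 5 (insert('h')): buffer="hgnwhgehgb" (len 10), cursors c1@1 c2@5 c3@8, authorship 11..22.33.
After op 6 (insert('d')): buffer="hdgnwhdgehdgb" (len 13), cursors c1@2 c2@7 c3@11, authorship 111..222.333.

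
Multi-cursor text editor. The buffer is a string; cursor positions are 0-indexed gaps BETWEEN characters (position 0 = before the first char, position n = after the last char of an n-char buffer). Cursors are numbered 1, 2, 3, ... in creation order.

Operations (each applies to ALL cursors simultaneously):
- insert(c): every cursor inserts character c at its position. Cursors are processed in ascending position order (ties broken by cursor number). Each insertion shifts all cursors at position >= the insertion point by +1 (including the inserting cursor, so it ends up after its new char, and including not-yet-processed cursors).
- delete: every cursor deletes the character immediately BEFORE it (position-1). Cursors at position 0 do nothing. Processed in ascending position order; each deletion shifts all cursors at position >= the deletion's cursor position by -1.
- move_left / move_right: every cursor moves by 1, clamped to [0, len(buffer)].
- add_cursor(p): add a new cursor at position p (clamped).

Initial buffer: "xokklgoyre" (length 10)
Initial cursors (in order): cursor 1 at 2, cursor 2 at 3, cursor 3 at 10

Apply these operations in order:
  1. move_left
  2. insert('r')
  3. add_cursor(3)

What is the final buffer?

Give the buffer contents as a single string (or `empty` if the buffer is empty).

After op 1 (move_left): buffer="xokklgoyre" (len 10), cursors c1@1 c2@2 c3@9, authorship ..........
After op 2 (insert('r')): buffer="xrorkklgoyrre" (len 13), cursors c1@2 c2@4 c3@12, authorship .1.2.......3.
After op 3 (add_cursor(3)): buffer="xrorkklgoyrre" (len 13), cursors c1@2 c4@3 c2@4 c3@12, authorship .1.2.......3.

Answer: xrorkklgoyrre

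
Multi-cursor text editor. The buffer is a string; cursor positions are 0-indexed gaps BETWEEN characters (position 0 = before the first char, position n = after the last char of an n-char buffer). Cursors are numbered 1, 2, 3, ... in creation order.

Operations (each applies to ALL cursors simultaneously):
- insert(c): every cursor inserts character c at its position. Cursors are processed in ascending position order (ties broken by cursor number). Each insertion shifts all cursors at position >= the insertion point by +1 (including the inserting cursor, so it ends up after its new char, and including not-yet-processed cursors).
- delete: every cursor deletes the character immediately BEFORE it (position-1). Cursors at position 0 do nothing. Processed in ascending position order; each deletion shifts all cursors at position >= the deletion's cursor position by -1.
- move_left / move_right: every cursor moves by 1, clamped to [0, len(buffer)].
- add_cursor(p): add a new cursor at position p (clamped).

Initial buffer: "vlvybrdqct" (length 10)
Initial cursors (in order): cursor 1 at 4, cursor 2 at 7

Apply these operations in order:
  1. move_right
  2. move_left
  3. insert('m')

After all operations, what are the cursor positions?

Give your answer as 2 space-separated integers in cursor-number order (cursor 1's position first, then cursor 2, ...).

After op 1 (move_right): buffer="vlvybrdqct" (len 10), cursors c1@5 c2@8, authorship ..........
After op 2 (move_left): buffer="vlvybrdqct" (len 10), cursors c1@4 c2@7, authorship ..........
After op 3 (insert('m')): buffer="vlvymbrdmqct" (len 12), cursors c1@5 c2@9, authorship ....1...2...

Answer: 5 9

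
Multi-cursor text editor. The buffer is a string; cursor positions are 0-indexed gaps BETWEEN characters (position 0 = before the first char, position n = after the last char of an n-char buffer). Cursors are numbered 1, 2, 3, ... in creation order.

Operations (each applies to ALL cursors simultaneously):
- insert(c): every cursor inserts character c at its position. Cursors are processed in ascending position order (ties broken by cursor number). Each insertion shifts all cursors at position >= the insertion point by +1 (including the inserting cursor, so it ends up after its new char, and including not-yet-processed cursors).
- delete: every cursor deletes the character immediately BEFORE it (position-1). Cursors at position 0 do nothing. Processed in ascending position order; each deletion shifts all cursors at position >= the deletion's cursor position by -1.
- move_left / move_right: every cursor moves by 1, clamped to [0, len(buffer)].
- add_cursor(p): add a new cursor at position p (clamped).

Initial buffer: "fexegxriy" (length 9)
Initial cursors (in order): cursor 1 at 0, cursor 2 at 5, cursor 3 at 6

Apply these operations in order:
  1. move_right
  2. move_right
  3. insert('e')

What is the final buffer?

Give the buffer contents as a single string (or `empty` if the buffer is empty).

Answer: feexegxreiey

Derivation:
After op 1 (move_right): buffer="fexegxriy" (len 9), cursors c1@1 c2@6 c3@7, authorship .........
After op 2 (move_right): buffer="fexegxriy" (len 9), cursors c1@2 c2@7 c3@8, authorship .........
After op 3 (insert('e')): buffer="feexegxreiey" (len 12), cursors c1@3 c2@9 c3@11, authorship ..1.....2.3.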